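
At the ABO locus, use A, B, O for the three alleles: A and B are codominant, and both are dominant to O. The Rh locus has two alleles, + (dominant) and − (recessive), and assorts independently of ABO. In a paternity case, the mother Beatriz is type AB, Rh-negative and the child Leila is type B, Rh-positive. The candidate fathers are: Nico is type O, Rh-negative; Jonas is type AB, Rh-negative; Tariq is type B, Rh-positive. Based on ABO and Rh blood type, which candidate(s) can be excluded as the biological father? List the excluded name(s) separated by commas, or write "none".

Nico, Jonas

A candidate is excluded only if no genotype consistent with his phenotype could produce a type B, Rh-positive child with a type AB, Rh-negative mother.
Nico (type O, Rh-): no genotype consistent with that phenotype can produce a type-B Rh+ child with a type-AB mother.
Jonas (type AB, Rh-): no genotype consistent with that phenotype can produce a type-B Rh+ child with a type-AB mother.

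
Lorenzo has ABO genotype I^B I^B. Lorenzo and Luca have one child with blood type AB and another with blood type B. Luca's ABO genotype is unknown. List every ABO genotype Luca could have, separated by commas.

I^A I^B, I^A i

For each candidate genotype of Luca, check whether crossing it with I^B I^B can produce every observed child phenotype.
  I^A I^A → possible child types {AB} ✗
  I^A I^B → possible child types {B, AB} ✓
  I^A i → possible child types {B, AB} ✓
  I^B I^B → possible child types {B} ✗
  I^B i → possible child types {B} ✗
  i i → possible child types {B} ✗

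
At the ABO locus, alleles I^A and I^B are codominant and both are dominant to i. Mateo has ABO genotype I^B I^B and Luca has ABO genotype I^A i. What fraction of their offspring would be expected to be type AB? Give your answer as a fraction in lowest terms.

ABO cross I^B I^B × I^A i → offspring phenotypes: 1/2 B, 1/2 AB.
So P(type AB) = 1/2.

1/2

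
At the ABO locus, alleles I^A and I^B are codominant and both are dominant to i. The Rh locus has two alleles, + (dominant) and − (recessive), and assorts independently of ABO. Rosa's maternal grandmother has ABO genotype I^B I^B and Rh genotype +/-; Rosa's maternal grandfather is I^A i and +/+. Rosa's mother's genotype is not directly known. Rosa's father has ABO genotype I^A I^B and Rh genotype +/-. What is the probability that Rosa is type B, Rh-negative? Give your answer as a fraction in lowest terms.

Rosa's mother's ABO genotype from I^B I^B × I^A i: 1/2 I^A I^B, 1/2 I^B i.
Crossing each possibility with the father I^A I^B and summing P(type B): 1/2·1/4 + 1/2·1/2 = 3/8.
Similarly for Rh via the mother's Rh distribution: P(Rh-) = 1/8.
Independent loci: 3/8 × 1/8 = 3/64.

3/64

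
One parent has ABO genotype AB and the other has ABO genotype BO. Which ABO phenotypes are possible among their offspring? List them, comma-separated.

Gametes from AB × BO give offspring ABO genotypes AB, AO, BB, BO, i.e. phenotypes A, B, AB.

A, B, AB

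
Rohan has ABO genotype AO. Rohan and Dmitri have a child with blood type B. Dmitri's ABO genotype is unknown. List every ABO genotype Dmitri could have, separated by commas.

For each candidate genotype of Dmitri, check whether crossing it with AO can produce every observed child phenotype.
  AA → possible child types {A} ✗
  AB → possible child types {A, B, AB} ✓
  AO → possible child types {O, A} ✗
  BB → possible child types {B, AB} ✓
  BO → possible child types {O, A, B, AB} ✓
  OO → possible child types {O, A} ✗

AB, BB, BO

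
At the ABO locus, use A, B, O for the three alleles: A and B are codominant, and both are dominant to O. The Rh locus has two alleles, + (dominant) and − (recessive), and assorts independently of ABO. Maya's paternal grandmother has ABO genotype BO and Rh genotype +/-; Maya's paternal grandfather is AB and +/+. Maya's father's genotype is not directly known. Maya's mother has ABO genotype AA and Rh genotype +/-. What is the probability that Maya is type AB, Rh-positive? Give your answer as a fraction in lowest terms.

Maya's father's ABO genotype from BO × AB: 1/4 AB, 1/4 AO, 1/4 BB, 1/4 BO.
Crossing each possibility with the mother AA and summing P(type AB): 1/4·1/2 + 1/4·0 + 1/4·1 + 1/4·1/2 = 1/2.
Similarly for Rh via the father's Rh distribution: P(Rh+) = 7/8.
Independent loci: 1/2 × 7/8 = 7/16.

7/16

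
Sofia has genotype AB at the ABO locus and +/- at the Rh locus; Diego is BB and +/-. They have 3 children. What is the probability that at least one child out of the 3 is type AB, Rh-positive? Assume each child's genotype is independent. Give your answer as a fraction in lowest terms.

387/512

ABO cross AB × BB → 1/2 B, 1/2 AB.
Rh cross +/- × +/- → 3/4 Rh+, 1/4 Rh-; so P(type AB, Rh-positive) = 1/2 × 3/4 = 3/8 per child.
P(none) = (5/8)^3 = 125/512; P(at least one) = 1 − 125/512 = 387/512.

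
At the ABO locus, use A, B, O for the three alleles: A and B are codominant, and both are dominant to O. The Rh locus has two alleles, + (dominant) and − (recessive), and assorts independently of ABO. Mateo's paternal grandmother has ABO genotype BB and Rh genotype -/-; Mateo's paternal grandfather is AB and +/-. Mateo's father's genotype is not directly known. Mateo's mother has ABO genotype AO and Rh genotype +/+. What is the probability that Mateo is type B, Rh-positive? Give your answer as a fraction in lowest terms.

Mateo's father's ABO genotype from BB × AB: 1/2 AB, 1/2 BB.
Crossing each possibility with the mother AO and summing P(type B): 1/2·1/4 + 1/2·1/2 = 3/8.
Similarly for Rh via the father's Rh distribution: P(Rh+) = 1.
Independent loci: 3/8 × 1 = 3/8.

3/8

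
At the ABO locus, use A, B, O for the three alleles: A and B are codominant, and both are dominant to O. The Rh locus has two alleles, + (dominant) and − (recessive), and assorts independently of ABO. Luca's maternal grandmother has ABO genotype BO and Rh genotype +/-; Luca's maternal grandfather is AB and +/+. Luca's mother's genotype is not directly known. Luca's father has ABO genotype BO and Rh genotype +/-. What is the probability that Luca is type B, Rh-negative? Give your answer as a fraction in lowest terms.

Luca's mother's ABO genotype from BO × AB: 1/4 AB, 1/4 AO, 1/4 BB, 1/4 BO.
Crossing each possibility with the father BO and summing P(type B): 1/4·1/2 + 1/4·1/4 + 1/4·1 + 1/4·3/4 = 5/8.
Similarly for Rh via the mother's Rh distribution: P(Rh-) = 1/8.
Independent loci: 5/8 × 1/8 = 5/64.

5/64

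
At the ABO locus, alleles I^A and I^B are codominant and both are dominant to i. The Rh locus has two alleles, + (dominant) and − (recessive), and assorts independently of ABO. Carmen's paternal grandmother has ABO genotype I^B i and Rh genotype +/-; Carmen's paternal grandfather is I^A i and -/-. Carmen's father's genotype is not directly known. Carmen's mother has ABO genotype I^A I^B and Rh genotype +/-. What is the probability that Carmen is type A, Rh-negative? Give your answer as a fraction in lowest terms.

Carmen's father's ABO genotype from I^B i × I^A i: 1/4 I^A I^B, 1/4 I^A i, 1/4 I^B i, 1/4 i i.
Crossing each possibility with the mother I^A I^B and summing P(type A): 1/4·1/4 + 1/4·1/2 + 1/4·1/4 + 1/4·1/2 = 3/8.
Similarly for Rh via the father's Rh distribution: P(Rh-) = 3/8.
Independent loci: 3/8 × 3/8 = 9/64.

9/64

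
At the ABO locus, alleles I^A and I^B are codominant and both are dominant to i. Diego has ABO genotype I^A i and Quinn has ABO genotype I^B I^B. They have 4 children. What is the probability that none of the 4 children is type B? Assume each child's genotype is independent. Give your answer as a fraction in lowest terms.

ABO cross I^A i × I^B I^B → 1/2 B, 1/2 AB.
So P(type B) = 1/2 per child.
P(not type B) = 1/2 for one child; (1/2)^4 = 1/16.

1/16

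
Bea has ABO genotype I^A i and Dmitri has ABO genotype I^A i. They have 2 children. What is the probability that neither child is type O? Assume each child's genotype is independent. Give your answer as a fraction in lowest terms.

ABO cross I^A i × I^A i → 1/4 O, 3/4 A.
So P(type O) = 1/4 per child.
P(not type O) = 3/4 for one child; (3/4)^2 = 9/16.

9/16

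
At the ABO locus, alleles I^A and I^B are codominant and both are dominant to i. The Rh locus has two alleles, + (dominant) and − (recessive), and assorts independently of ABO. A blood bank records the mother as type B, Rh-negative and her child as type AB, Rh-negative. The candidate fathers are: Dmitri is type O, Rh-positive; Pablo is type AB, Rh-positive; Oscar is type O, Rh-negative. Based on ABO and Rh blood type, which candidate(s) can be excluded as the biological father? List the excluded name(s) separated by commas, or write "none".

Dmitri, Oscar

A candidate is excluded only if no genotype consistent with his phenotype could produce a type AB, Rh-negative child with a type B, Rh-negative mother.
Dmitri (type O, Rh+): no genotype consistent with that phenotype can produce a type-AB Rh- child with a type-B mother.
Oscar (type O, Rh-): no genotype consistent with that phenotype can produce a type-AB Rh- child with a type-B mother.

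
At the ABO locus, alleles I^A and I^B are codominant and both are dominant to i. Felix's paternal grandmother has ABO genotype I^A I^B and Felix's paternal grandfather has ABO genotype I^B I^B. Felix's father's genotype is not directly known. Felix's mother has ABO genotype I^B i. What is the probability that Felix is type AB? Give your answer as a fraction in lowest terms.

1/8

Felix's father's ABO genotype from I^A I^B × I^B I^B: 1/2 I^A I^B, 1/2 I^B I^B.
Crossing each possibility with the mother I^B i and summing P(type AB): 1/2·1/4 + 1/2·0 = 1/8.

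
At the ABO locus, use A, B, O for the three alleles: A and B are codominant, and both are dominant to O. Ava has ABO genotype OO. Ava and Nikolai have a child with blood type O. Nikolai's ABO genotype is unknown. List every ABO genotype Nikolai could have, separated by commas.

AO, BO, OO

For each candidate genotype of Nikolai, check whether crossing it with OO can produce every observed child phenotype.
  AA → possible child types {A} ✗
  AB → possible child types {A, B} ✗
  AO → possible child types {O, A} ✓
  BB → possible child types {B} ✗
  BO → possible child types {O, B} ✓
  OO → possible child types {O} ✓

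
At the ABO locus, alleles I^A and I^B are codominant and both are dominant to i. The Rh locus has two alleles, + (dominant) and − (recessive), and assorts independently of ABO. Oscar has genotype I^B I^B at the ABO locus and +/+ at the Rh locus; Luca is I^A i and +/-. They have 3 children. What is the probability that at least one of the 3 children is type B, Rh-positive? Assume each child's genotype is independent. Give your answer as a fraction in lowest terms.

ABO cross I^B I^B × I^A i → 1/2 B, 1/2 AB.
Rh cross +/+ × +/- → 1 Rh+; so P(type B, Rh-positive) = 1/2 × 1 = 1/2 per child.
P(none) = (1/2)^3 = 1/8; P(at least one) = 1 − 1/8 = 7/8.

7/8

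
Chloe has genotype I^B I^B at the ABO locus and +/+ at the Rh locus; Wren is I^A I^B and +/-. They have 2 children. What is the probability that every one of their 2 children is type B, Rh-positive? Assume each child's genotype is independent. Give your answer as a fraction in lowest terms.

1/4

ABO cross I^B I^B × I^A I^B → 1/2 B, 1/2 AB.
Rh cross +/+ × +/- → 1 Rh+; so P(type B, Rh-positive) = 1/2 × 1 = 1/2 per child.
All 2 independent: (1/2)^2 = 1/4.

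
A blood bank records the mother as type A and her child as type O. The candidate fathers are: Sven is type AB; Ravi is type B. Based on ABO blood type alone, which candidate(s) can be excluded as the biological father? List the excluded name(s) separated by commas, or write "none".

A candidate is excluded only if no genotype consistent with his phenotype could produce a type O child with a type A mother.
Sven (type AB): no genotype consistent with that phenotype can produce a type-O child with a type-A mother.

Sven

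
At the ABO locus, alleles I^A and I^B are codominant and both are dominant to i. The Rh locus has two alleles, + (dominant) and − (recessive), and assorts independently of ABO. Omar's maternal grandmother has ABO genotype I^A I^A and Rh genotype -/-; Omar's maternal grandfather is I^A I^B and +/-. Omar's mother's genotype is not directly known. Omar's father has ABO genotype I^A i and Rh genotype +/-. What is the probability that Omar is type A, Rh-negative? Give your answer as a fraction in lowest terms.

9/32

Omar's mother's ABO genotype from I^A I^A × I^A I^B: 1/2 I^A I^A, 1/2 I^A I^B.
Crossing each possibility with the father I^A i and summing P(type A): 1/2·1 + 1/2·1/2 = 3/4.
Similarly for Rh via the mother's Rh distribution: P(Rh-) = 3/8.
Independent loci: 3/4 × 3/8 = 9/32.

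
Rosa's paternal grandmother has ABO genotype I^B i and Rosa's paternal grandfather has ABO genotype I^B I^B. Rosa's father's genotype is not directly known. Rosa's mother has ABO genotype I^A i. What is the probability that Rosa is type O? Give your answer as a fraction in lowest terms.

1/8

Rosa's father's ABO genotype from I^B i × I^B I^B: 1/2 I^B I^B, 1/2 I^B i.
Crossing each possibility with the mother I^A i and summing P(type O): 1/2·0 + 1/2·1/4 = 1/8.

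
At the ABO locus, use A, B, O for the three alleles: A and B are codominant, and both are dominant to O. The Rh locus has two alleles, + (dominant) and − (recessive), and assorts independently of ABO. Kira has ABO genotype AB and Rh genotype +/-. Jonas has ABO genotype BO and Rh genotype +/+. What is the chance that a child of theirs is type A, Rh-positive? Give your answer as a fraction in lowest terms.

1/4

ABO cross AB × BO → offspring phenotypes: 1/4 A, 1/2 B, 1/4 AB.
Rh cross +/- × +/+ → 1 Rh+.
Independent loci: P(type A, Rh-positive) = 1/4 × 1 = 1/4.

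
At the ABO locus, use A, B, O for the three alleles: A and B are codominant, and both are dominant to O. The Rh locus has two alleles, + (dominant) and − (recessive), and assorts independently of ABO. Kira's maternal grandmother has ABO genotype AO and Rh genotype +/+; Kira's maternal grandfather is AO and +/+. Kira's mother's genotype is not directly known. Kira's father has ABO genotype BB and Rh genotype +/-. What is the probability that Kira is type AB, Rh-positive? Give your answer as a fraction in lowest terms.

Kira's mother's ABO genotype from AO × AO: 1/4 AA, 1/2 AO, 1/4 OO.
Crossing each possibility with the father BB and summing P(type AB): 1/4·1 + 1/2·1/2 + 1/4·0 = 1/2.
Similarly for Rh via the mother's Rh distribution: P(Rh+) = 1.
Independent loci: 1/2 × 1 = 1/2.

1/2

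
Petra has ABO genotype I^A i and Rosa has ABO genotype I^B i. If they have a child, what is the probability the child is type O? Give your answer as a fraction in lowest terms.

1/4

ABO cross I^A i × I^B i → offspring phenotypes: 1/4 O, 1/4 A, 1/4 B, 1/4 AB.
So P(type O) = 1/4.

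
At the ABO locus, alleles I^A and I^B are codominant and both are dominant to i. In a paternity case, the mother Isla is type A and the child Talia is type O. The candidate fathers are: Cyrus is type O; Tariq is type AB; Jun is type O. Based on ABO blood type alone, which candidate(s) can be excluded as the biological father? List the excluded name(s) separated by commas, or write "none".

Tariq

A candidate is excluded only if no genotype consistent with his phenotype could produce a type O child with a type A mother.
Tariq (type AB): no genotype consistent with that phenotype can produce a type-O child with a type-A mother.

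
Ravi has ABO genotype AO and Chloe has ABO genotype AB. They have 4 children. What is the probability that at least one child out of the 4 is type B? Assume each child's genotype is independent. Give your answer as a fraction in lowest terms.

ABO cross AO × AB → 1/2 A, 1/4 B, 1/4 AB.
So P(type B) = 1/4 per child.
P(none) = (3/4)^4 = 81/256; P(at least one) = 1 − 81/256 = 175/256.

175/256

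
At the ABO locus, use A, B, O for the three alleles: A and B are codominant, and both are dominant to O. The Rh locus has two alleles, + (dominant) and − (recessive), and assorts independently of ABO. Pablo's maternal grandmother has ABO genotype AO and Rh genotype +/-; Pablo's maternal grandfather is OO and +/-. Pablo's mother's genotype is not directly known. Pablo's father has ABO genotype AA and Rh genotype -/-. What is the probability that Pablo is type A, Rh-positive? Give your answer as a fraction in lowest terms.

1/2

Pablo's mother's ABO genotype from AO × OO: 1/2 AO, 1/2 OO.
Crossing each possibility with the father AA and summing P(type A): 1/2·1 + 1/2·1 = 1.
Similarly for Rh via the mother's Rh distribution: P(Rh+) = 1/2.
Independent loci: 1 × 1/2 = 1/2.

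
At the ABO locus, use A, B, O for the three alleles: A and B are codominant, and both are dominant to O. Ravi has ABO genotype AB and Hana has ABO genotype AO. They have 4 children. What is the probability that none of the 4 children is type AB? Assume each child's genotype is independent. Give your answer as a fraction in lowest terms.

ABO cross AB × AO → 1/2 A, 1/4 B, 1/4 AB.
So P(type AB) = 1/4 per child.
P(not type AB) = 3/4 for one child; (3/4)^4 = 81/256.

81/256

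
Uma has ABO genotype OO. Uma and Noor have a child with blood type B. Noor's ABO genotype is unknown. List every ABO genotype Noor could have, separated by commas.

AB, BB, BO

For each candidate genotype of Noor, check whether crossing it with OO can produce every observed child phenotype.
  AA → possible child types {A} ✗
  AB → possible child types {A, B} ✓
  AO → possible child types {O, A} ✗
  BB → possible child types {B} ✓
  BO → possible child types {O, B} ✓
  OO → possible child types {O} ✗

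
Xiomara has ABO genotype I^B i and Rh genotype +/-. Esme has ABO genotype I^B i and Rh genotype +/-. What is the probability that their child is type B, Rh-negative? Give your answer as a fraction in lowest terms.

3/16

ABO cross I^B i × I^B i → offspring phenotypes: 1/4 O, 3/4 B.
Rh cross +/- × +/- → 3/4 Rh+, 1/4 Rh-.
Independent loci: P(type B, Rh-negative) = 3/4 × 1/4 = 3/16.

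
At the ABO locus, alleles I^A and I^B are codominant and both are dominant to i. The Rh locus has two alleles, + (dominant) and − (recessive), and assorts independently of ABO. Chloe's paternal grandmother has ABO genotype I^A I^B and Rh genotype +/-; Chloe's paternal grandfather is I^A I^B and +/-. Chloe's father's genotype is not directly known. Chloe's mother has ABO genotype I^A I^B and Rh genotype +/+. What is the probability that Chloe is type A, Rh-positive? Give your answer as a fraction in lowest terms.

Chloe's father's ABO genotype from I^A I^B × I^A I^B: 1/4 I^A I^A, 1/2 I^A I^B, 1/4 I^B I^B.
Crossing each possibility with the mother I^A I^B and summing P(type A): 1/4·1/2 + 1/2·1/4 + 1/4·0 = 1/4.
Similarly for Rh via the father's Rh distribution: P(Rh+) = 1.
Independent loci: 1/4 × 1 = 1/4.

1/4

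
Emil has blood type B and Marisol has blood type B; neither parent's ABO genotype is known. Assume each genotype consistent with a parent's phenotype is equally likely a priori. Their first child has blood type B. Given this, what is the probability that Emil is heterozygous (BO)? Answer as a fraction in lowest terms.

Possible genotypes: Emil ∈ {BB, BO}; Marisol ∈ {BB, BO}.
Weight each parental genotype pair by prior × P(type-B child):
  BB × BB: posterior weight 4/15.
  BB × BO: posterior weight 4/15.
  BO × BB: posterior weight 4/15.
  BO × BO: posterior weight 1/5.
Sum the posterior weight over pairs where Emil is BO: 7/15.

7/15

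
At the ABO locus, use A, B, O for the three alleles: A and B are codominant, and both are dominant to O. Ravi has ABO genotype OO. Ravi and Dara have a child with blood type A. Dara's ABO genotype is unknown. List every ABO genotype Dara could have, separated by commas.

For each candidate genotype of Dara, check whether crossing it with OO can produce every observed child phenotype.
  AA → possible child types {A} ✓
  AB → possible child types {A, B} ✓
  AO → possible child types {O, A} ✓
  BB → possible child types {B} ✗
  BO → possible child types {O, B} ✗
  OO → possible child types {O} ✗

AA, AB, AO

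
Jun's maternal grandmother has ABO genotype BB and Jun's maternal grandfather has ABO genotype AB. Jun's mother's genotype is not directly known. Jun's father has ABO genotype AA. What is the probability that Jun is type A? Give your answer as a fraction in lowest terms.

1/4

Jun's mother's ABO genotype from BB × AB: 1/2 AB, 1/2 BB.
Crossing each possibility with the father AA and summing P(type A): 1/2·1/2 + 1/2·0 = 1/4.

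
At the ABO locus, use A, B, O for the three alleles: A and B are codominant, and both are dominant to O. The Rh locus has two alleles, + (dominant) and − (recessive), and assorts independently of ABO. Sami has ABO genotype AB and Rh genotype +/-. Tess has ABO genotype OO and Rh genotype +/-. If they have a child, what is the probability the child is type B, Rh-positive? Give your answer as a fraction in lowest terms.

3/8

ABO cross AB × OO → offspring phenotypes: 1/2 A, 1/2 B.
Rh cross +/- × +/- → 3/4 Rh+, 1/4 Rh-.
Independent loci: P(type B, Rh-positive) = 1/2 × 3/4 = 3/8.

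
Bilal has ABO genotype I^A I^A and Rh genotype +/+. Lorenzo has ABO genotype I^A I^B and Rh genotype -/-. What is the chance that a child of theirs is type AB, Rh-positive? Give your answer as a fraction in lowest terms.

ABO cross I^A I^A × I^A I^B → offspring phenotypes: 1/2 A, 1/2 AB.
Rh cross +/+ × -/- → 1 Rh+.
Independent loci: P(type AB, Rh-positive) = 1/2 × 1 = 1/2.

1/2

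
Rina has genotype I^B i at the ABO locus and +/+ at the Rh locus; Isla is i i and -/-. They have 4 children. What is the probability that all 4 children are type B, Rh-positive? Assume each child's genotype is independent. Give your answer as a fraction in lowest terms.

ABO cross I^B i × i i → 1/2 O, 1/2 B.
Rh cross +/+ × -/- → 1 Rh+; so P(type B, Rh-positive) = 1/2 × 1 = 1/2 per child.
All 4 independent: (1/2)^4 = 1/16.

1/16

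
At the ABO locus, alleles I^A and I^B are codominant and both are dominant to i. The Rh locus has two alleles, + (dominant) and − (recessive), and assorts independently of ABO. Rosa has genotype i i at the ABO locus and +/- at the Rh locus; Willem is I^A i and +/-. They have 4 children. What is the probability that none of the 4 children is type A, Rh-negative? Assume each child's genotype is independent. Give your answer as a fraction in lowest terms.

ABO cross i i × I^A i → 1/2 O, 1/2 A.
Rh cross +/- × +/- → 3/4 Rh+, 1/4 Rh-; so P(type A, Rh-negative) = 1/2 × 1/4 = 1/8 per child.
P(not type A, Rh-negative) = 7/8 for one child; (7/8)^4 = 2401/4096.

2401/4096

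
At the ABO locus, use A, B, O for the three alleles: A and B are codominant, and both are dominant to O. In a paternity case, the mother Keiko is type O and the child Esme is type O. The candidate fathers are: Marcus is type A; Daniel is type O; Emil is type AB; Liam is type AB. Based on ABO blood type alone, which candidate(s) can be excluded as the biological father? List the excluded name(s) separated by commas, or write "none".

Emil, Liam

A candidate is excluded only if no genotype consistent with his phenotype could produce a type O child with a type O mother.
Emil (type AB): no genotype consistent with that phenotype can produce a type-O child with a type-O mother.
Liam (type AB): no genotype consistent with that phenotype can produce a type-O child with a type-O mother.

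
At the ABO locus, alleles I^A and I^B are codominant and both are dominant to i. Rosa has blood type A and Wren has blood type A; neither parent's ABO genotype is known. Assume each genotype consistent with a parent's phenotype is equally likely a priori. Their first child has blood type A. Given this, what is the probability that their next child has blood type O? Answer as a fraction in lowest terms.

1/20

Possible genotypes: Rosa ∈ {I^A I^A, I^A i}; Wren ∈ {I^A I^A, I^A i}.
Weight each parental genotype pair by prior × P(type-A child):
  I^A I^A × I^A I^A: posterior weight 4/15; P(next child type O) = 0.
  I^A I^A × I^A i: posterior weight 4/15; P(next child type O) = 0.
  I^A i × I^A I^A: posterior weight 4/15; P(next child type O) = 0.
  I^A i × I^A i: posterior weight 1/5; P(next child type O) = 1/4.
Weighted sum = 1/20.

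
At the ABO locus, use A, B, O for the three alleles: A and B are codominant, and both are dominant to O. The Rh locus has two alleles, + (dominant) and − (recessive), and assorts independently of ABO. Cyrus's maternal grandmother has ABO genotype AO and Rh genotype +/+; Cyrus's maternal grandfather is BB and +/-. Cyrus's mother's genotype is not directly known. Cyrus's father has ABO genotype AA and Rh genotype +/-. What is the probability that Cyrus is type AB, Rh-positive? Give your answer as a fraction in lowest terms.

7/16

Cyrus's mother's ABO genotype from AO × BB: 1/2 AB, 1/2 BO.
Crossing each possibility with the father AA and summing P(type AB): 1/2·1/2 + 1/2·1/2 = 1/2.
Similarly for Rh via the mother's Rh distribution: P(Rh+) = 7/8.
Independent loci: 1/2 × 7/8 = 7/16.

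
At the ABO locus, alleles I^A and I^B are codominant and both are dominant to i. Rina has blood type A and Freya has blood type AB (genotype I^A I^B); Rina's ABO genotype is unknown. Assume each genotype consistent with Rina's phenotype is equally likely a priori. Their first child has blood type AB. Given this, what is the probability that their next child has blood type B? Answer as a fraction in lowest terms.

Possible genotypes: Rina ∈ {I^A I^A, I^A i}; Freya ∈ {I^A I^B}.
Weight each parental genotype pair by prior × P(type-AB child):
  I^A I^A × I^A I^B: posterior weight 2/3; P(next child type B) = 0.
  I^A i × I^A I^B: posterior weight 1/3; P(next child type B) = 1/4.
Weighted sum = 1/12.

1/12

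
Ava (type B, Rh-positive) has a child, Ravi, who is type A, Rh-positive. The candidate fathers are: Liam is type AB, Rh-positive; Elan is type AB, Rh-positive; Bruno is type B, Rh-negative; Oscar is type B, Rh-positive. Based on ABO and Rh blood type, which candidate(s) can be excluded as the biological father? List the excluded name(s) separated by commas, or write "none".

A candidate is excluded only if no genotype consistent with his phenotype could produce a type A, Rh-positive child with a type B, Rh-positive mother.
Bruno (type B, Rh-): no genotype consistent with that phenotype can produce a type-A Rh+ child with a type-B mother.
Oscar (type B, Rh+): no genotype consistent with that phenotype can produce a type-A Rh+ child with a type-B mother.

Bruno, Oscar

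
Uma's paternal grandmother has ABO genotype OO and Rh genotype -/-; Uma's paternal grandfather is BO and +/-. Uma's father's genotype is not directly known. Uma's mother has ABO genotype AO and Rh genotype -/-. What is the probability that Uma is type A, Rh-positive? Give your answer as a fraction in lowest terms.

3/32

Uma's father's ABO genotype from OO × BO: 1/2 BO, 1/2 OO.
Crossing each possibility with the mother AO and summing P(type A): 1/2·1/4 + 1/2·1/2 = 3/8.
Similarly for Rh via the father's Rh distribution: P(Rh+) = 1/4.
Independent loci: 3/8 × 1/4 = 3/32.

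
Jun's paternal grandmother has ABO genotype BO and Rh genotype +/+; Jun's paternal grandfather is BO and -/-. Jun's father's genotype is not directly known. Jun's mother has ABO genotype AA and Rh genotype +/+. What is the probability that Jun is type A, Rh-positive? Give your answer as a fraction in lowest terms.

1/2

Jun's father's ABO genotype from BO × BO: 1/4 BB, 1/2 BO, 1/4 OO.
Crossing each possibility with the mother AA and summing P(type A): 1/4·0 + 1/2·1/2 + 1/4·1 = 1/2.
Similarly for Rh via the father's Rh distribution: P(Rh+) = 1.
Independent loci: 1/2 × 1 = 1/2.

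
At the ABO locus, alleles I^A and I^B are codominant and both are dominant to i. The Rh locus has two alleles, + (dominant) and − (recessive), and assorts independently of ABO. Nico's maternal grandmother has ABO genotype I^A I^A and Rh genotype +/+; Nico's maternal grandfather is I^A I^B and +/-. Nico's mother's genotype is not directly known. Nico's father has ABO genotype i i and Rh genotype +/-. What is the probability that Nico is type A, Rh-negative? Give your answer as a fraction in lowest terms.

Nico's mother's ABO genotype from I^A I^A × I^A I^B: 1/2 I^A I^A, 1/2 I^A I^B.
Crossing each possibility with the father i i and summing P(type A): 1/2·1 + 1/2·1/2 = 3/4.
Similarly for Rh via the mother's Rh distribution: P(Rh-) = 1/8.
Independent loci: 3/4 × 1/8 = 3/32.

3/32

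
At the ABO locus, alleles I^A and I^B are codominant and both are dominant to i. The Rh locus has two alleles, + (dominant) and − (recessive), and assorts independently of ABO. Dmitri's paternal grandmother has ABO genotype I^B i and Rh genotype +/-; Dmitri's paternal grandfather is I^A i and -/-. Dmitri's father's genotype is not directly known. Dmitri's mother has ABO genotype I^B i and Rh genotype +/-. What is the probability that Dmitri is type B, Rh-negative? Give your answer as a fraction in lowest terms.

Dmitri's father's ABO genotype from I^B i × I^A i: 1/4 I^A I^B, 1/4 I^A i, 1/4 I^B i, 1/4 i i.
Crossing each possibility with the mother I^B i and summing P(type B): 1/4·1/2 + 1/4·1/4 + 1/4·3/4 + 1/4·1/2 = 1/2.
Similarly for Rh via the father's Rh distribution: P(Rh-) = 3/8.
Independent loci: 1/2 × 3/8 = 3/16.

3/16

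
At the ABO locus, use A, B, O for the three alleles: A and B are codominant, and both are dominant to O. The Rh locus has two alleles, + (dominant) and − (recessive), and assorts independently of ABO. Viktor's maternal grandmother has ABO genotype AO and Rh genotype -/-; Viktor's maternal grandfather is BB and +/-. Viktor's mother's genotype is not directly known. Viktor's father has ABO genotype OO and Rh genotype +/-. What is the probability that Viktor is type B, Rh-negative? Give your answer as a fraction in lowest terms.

3/16

Viktor's mother's ABO genotype from AO × BB: 1/2 AB, 1/2 BO.
Crossing each possibility with the father OO and summing P(type B): 1/2·1/2 + 1/2·1/2 = 1/2.
Similarly for Rh via the mother's Rh distribution: P(Rh-) = 3/8.
Independent loci: 1/2 × 3/8 = 3/16.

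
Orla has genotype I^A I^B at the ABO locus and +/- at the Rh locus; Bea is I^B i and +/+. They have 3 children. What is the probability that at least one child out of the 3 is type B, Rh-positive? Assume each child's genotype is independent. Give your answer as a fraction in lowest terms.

7/8

ABO cross I^A I^B × I^B i → 1/4 A, 1/2 B, 1/4 AB.
Rh cross +/- × +/+ → 1 Rh+; so P(type B, Rh-positive) = 1/2 × 1 = 1/2 per child.
P(none) = (1/2)^3 = 1/8; P(at least one) = 1 − 1/8 = 7/8.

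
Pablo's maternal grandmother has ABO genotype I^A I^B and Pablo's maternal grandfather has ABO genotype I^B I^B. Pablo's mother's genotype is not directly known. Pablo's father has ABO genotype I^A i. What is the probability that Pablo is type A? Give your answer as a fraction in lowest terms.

1/4

Pablo's mother's ABO genotype from I^A I^B × I^B I^B: 1/2 I^A I^B, 1/2 I^B I^B.
Crossing each possibility with the father I^A i and summing P(type A): 1/2·1/2 + 1/2·0 = 1/4.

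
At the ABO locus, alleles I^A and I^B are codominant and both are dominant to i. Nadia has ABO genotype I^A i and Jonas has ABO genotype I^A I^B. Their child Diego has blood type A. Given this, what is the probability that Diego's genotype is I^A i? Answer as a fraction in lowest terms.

1/2

Cross I^A i × I^A I^B → 1/4 I^A I^A, 1/4 I^A I^B, 1/4 I^A i, 1/4 I^B i.
Type-A genotypes among offspring: I^A I^A (1/4), I^A i (1/4); total 1/2.
P(I^A i | type A) = (1/4) / (1/2) = 1/2.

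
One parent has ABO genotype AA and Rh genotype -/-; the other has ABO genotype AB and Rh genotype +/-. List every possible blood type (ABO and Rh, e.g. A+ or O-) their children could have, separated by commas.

Gametes from AA × AB give offspring ABO genotypes AA, AB, i.e. phenotypes A, AB.
Rh cross -/- × +/- → phenotypes Rh+, Rh-.
Combining independently: A+, A-, AB+, AB-.

A+, A-, AB+, AB-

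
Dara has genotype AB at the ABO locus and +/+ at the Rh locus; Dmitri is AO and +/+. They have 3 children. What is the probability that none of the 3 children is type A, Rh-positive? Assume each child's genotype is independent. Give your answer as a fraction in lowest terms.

ABO cross AB × AO → 1/2 A, 1/4 B, 1/4 AB.
Rh cross +/+ × +/+ → 1 Rh+; so P(type A, Rh-positive) = 1/2 × 1 = 1/2 per child.
P(not type A, Rh-positive) = 1/2 for one child; (1/2)^3 = 1/8.

1/8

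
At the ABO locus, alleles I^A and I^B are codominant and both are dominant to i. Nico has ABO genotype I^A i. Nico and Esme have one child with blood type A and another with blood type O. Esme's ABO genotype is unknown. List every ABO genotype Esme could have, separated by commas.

For each candidate genotype of Esme, check whether crossing it with I^A i can produce every observed child phenotype.
  I^A I^A → possible child types {A} ✗
  I^A I^B → possible child types {A, B, AB} ✗
  I^A i → possible child types {O, A} ✓
  I^B I^B → possible child types {B, AB} ✗
  I^B i → possible child types {O, A, B, AB} ✓
  i i → possible child types {O, A} ✓

I^A i, I^B i, i i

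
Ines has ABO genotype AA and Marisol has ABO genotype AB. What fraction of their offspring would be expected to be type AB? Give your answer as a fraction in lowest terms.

1/2

ABO cross AA × AB → offspring phenotypes: 1/2 A, 1/2 AB.
So P(type AB) = 1/2.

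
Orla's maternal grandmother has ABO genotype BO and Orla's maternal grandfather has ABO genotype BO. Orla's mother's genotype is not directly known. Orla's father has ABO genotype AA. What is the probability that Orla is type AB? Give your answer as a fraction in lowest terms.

1/2

Orla's mother's ABO genotype from BO × BO: 1/4 BB, 1/2 BO, 1/4 OO.
Crossing each possibility with the father AA and summing P(type AB): 1/4·1 + 1/2·1/2 + 1/4·0 = 1/2.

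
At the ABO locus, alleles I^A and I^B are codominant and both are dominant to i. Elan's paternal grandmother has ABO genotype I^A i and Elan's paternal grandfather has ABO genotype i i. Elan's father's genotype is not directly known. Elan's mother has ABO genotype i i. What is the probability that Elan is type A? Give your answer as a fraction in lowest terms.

Elan's father's ABO genotype from I^A i × i i: 1/2 I^A i, 1/2 i i.
Crossing each possibility with the mother i i and summing P(type A): 1/2·1/2 + 1/2·0 = 1/4.

1/4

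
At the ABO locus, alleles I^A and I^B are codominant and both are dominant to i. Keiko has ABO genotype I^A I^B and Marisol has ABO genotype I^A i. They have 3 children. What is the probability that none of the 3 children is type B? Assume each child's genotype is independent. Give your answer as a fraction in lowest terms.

ABO cross I^A I^B × I^A i → 1/2 A, 1/4 B, 1/4 AB.
So P(type B) = 1/4 per child.
P(not type B) = 3/4 for one child; (3/4)^3 = 27/64.

27/64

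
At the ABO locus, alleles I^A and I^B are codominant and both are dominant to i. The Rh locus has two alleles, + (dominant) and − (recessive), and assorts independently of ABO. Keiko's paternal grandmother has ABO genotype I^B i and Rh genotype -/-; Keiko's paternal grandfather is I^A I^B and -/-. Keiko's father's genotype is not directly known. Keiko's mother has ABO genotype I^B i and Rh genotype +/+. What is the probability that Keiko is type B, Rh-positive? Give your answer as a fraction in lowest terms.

5/8

Keiko's father's ABO genotype from I^B i × I^A I^B: 1/4 I^A I^B, 1/4 I^A i, 1/4 I^B I^B, 1/4 I^B i.
Crossing each possibility with the mother I^B i and summing P(type B): 1/4·1/2 + 1/4·1/4 + 1/4·1 + 1/4·3/4 = 5/8.
Similarly for Rh via the father's Rh distribution: P(Rh+) = 1.
Independent loci: 5/8 × 1 = 5/8.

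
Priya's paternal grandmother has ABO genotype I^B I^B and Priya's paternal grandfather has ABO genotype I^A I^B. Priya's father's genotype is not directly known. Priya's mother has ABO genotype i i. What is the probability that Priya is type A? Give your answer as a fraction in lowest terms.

1/4

Priya's father's ABO genotype from I^B I^B × I^A I^B: 1/2 I^A I^B, 1/2 I^B I^B.
Crossing each possibility with the mother i i and summing P(type A): 1/2·1/2 + 1/2·0 = 1/4.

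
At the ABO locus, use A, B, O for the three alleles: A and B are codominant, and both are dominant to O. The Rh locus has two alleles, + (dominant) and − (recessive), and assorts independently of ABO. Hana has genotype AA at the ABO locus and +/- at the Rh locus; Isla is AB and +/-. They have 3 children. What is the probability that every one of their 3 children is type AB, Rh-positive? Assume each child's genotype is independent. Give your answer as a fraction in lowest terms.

27/512

ABO cross AA × AB → 1/2 A, 1/2 AB.
Rh cross +/- × +/- → 3/4 Rh+, 1/4 Rh-; so P(type AB, Rh-positive) = 1/2 × 3/4 = 3/8 per child.
All 3 independent: (3/8)^3 = 27/512.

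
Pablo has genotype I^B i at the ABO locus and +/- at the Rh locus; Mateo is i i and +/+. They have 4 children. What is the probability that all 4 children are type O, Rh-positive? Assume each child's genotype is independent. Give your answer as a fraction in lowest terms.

ABO cross I^B i × i i → 1/2 O, 1/2 B.
Rh cross +/- × +/+ → 1 Rh+; so P(type O, Rh-positive) = 1/2 × 1 = 1/2 per child.
All 4 independent: (1/2)^4 = 1/16.

1/16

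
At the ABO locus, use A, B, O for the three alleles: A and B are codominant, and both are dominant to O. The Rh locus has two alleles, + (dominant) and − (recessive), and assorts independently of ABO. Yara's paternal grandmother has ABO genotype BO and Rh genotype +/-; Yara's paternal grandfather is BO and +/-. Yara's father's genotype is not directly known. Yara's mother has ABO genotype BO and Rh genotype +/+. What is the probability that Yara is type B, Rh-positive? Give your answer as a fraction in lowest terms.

3/4

Yara's father's ABO genotype from BO × BO: 1/4 BB, 1/2 BO, 1/4 OO.
Crossing each possibility with the mother BO and summing P(type B): 1/4·1 + 1/2·3/4 + 1/4·1/2 = 3/4.
Similarly for Rh via the father's Rh distribution: P(Rh+) = 1.
Independent loci: 3/4 × 1 = 3/4.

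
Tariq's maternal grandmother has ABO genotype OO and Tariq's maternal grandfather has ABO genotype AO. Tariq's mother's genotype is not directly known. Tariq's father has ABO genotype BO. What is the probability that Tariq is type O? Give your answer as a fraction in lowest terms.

Tariq's mother's ABO genotype from OO × AO: 1/2 AO, 1/2 OO.
Crossing each possibility with the father BO and summing P(type O): 1/2·1/4 + 1/2·1/2 = 3/8.

3/8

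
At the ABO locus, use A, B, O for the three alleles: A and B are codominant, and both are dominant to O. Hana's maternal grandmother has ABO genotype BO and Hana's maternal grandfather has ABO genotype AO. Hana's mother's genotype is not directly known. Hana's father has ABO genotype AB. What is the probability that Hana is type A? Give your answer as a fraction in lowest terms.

3/8

Hana's mother's ABO genotype from BO × AO: 1/4 AB, 1/4 AO, 1/4 BO, 1/4 OO.
Crossing each possibility with the father AB and summing P(type A): 1/4·1/4 + 1/4·1/2 + 1/4·1/4 + 1/4·1/2 = 3/8.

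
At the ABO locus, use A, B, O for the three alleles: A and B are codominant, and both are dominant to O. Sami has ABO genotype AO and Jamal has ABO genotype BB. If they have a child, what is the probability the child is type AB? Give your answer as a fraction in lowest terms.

ABO cross AO × BB → offspring phenotypes: 1/2 B, 1/2 AB.
So P(type AB) = 1/2.

1/2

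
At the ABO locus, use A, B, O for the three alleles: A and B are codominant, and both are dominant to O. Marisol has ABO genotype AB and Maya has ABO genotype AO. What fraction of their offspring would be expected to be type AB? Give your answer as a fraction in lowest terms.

1/4

ABO cross AB × AO → offspring phenotypes: 1/2 A, 1/4 B, 1/4 AB.
So P(type AB) = 1/4.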